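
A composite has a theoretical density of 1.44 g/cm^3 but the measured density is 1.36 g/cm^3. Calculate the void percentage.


Void% = (rho_theo - rho_actual)/rho_theo * 100 = (1.44 - 1.36)/1.44 * 100 = 5.56%

5.56%


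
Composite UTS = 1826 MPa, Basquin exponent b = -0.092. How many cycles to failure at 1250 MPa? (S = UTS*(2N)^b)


N = 0.5 * (S/UTS)^(1/b) = 0.5 * (1250/1826)^(1/-0.092) = 30.7610 cycles

30.7610 cycles


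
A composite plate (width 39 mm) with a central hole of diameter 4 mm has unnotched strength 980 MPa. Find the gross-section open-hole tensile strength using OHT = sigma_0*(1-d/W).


OHT = sigma_0*(1-d/W) = 980*(1-4/39) = 879.5 MPa

879.5 MPa


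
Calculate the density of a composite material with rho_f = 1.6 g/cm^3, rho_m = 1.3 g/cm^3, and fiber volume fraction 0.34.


rho_c = rho_f*Vf + rho_m*(1-Vf) = 1.6*0.34 + 1.3*0.66 = 1.402 g/cm^3

1.402 g/cm^3


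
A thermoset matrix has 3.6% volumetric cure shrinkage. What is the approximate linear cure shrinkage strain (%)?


Linear shrinkage ≈ vol_shrink/3 = 3.6/3 = 1.2%

1.2%


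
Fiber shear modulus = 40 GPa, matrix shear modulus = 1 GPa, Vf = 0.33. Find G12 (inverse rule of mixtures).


1/G12 = Vf/Gf + (1-Vf)/Gm = 0.33/40 + 0.67/1
G12 = 1.47 GPa

1.47 GPa


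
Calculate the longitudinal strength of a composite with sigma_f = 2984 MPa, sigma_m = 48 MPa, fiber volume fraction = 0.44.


sigma_1 = sigma_f*Vf + sigma_m*(1-Vf) = 2984*0.44 + 48*0.56 = 1339.8 MPa

1339.8 MPa


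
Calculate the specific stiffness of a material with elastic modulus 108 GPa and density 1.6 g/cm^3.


Specific stiffness = E/rho = 108/1.6 = 67.5 GPa/(g/cm^3)

67.5 GPa/(g/cm^3)


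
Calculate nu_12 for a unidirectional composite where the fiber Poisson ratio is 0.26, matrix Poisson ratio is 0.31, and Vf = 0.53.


nu_12 = nu_f*Vf + nu_m*(1-Vf) = 0.26*0.53 + 0.31*0.47 = 0.2835

0.2835


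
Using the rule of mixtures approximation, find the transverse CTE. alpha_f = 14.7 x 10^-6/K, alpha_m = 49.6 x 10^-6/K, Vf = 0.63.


alpha_2 = alpha_f*Vf + alpha_m*(1-Vf) = 14.7*0.63 + 49.6*0.37 = 27.6 x 10^-6/K

27.6 x 10^-6/K


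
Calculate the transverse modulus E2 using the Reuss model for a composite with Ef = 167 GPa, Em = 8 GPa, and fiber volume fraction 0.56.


1/E2 = Vf/Ef + (1-Vf)/Em = 0.56/167 + 0.44/8
E2 = 17.14 GPa

17.14 GPa


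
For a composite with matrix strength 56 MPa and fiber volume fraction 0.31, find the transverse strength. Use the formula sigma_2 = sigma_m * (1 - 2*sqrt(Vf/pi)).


factor = 1 - 2*sqrt(0.31/pi) = 0.3717
sigma_2 = 56 * 0.3717 = 20.82 MPa

20.82 MPa


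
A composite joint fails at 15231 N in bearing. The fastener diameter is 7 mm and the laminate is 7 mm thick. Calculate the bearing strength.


sigma_br = F/(d*h) = 15231/(7*7) = 310.8 MPa

310.8 MPa


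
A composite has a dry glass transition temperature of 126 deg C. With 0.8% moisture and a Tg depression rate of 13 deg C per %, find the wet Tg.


Tg_wet = Tg_dry - k*moisture = 126 - 13*0.8 = 115.6 deg C

115.6 deg C


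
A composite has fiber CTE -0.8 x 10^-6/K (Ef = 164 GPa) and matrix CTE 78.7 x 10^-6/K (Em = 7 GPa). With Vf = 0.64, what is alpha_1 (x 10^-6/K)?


E1 = Ef*Vf + Em*(1-Vf) = 107.48
alpha_1 = (alpha_f*Ef*Vf + alpha_m*Em*(1-Vf))/E1 = 1.06 x 10^-6/K

1.06 x 10^-6/K


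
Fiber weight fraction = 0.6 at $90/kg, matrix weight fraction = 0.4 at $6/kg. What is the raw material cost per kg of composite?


Cost = cost_f*Wf + cost_m*Wm = 90*0.6 + 6*0.4 = $56.4/kg

$56.4/kg


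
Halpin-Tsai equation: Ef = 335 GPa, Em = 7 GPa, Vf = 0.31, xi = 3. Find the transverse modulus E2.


eta = (Ef/Em - 1)/(Ef/Em + xi) = (47.8571 - 1)/(47.8571 + 3) = 0.9213
E2 = Em*(1+xi*eta*Vf)/(1-eta*Vf) = 18.19 GPa

18.19 GPa


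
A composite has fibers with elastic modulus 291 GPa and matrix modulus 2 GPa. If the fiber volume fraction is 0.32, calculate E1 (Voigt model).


E1 = Ef*Vf + Em*(1-Vf) = 291*0.32 + 2*0.68 = 94.48 GPa

94.48 GPa


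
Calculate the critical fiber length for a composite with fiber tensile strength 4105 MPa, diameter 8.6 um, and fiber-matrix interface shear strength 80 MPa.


Lc = sigma_f * d / (2 * tau_i) = 4105 * 8.6 / (2 * 80) = 220.6 um

220.6 um


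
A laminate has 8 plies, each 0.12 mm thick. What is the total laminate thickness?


h = n * t_ply = 8 * 0.12 = 0.96 mm

0.96 mm


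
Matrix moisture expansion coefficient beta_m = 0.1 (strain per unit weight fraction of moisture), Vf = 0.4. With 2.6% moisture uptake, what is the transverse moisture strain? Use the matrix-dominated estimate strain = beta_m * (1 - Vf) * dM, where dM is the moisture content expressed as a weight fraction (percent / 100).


dM = 2.6/100 = 0.026
strain = beta_m * (1-Vf) * dM = 0.1 * 0.6 * 0.026 = 0.00156

0.00156


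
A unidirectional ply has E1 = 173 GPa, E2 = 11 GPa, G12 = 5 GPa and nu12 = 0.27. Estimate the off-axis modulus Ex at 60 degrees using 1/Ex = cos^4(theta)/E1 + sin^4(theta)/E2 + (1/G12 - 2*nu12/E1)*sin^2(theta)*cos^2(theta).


cos^4(60) = 0.0625, sin^4(60) = 0.5625, sin^2(60)*cos^2(60) = 0.1875
1/G12 - 2*nu12/E1 = 1/5 - 2*0.27/173 = 0.196879 GPa^-1
1/Ex = 0.0625/173 + 0.5625/11 + 0.196879*0.1875 = 0.0884124 GPa^-1
Ex = 11.31 GPa

11.31 GPa


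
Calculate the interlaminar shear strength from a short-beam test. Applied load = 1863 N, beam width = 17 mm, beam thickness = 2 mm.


ILSS = 3F/(4bh) = 3*1863/(4*17*2) = 41.1 MPa

41.1 MPa


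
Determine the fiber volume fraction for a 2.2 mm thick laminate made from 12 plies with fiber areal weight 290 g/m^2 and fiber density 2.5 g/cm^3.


Vf = n * FAW / (rho_f * h * 1000) = 12 * 290 / (2.5 * 2.2 * 1000) = 0.6327

0.6327


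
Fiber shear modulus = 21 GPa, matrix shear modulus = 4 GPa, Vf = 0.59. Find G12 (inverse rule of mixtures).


1/G12 = Vf/Gf + (1-Vf)/Gm = 0.59/21 + 0.41/4
G12 = 7.66 GPa

7.66 GPa


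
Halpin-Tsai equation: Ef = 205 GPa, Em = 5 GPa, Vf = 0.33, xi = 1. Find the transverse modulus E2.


eta = (Ef/Em - 1)/(Ef/Em + xi) = (41.0 - 1)/(41.0 + 1) = 0.9524
E2 = Em*(1+xi*eta*Vf)/(1-eta*Vf) = 9.58 GPa

9.58 GPa


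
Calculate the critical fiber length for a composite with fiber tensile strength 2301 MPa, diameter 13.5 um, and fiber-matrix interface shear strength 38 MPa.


Lc = sigma_f * d / (2 * tau_i) = 2301 * 13.5 / (2 * 38) = 408.7 um

408.7 um


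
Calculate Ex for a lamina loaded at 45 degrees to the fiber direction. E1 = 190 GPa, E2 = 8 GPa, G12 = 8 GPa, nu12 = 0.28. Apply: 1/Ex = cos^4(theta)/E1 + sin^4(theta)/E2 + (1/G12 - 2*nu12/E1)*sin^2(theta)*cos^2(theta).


cos^4(45) = 0.25, sin^4(45) = 0.25, sin^2(45)*cos^2(45) = 0.25
1/G12 - 2*nu12/E1 = 1/8 - 2*0.28/190 = 0.122053 GPa^-1
1/Ex = 0.25/190 + 0.25/8 + 0.122053*0.25 = 0.0630789 GPa^-1
Ex = 15.85 GPa

15.85 GPa


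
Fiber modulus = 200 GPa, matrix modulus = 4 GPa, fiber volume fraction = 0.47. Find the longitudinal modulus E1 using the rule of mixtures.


E1 = Ef*Vf + Em*(1-Vf) = 200*0.47 + 4*0.53 = 96.12 GPa

96.12 GPa


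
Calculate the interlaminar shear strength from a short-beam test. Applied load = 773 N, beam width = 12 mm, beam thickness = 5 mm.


ILSS = 3F/(4bh) = 3*773/(4*12*5) = 9.66 MPa

9.66 MPa


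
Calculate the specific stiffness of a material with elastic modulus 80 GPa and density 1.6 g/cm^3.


Specific stiffness = E/rho = 80/1.6 = 50.0 GPa/(g/cm^3)

50.0 GPa/(g/cm^3)


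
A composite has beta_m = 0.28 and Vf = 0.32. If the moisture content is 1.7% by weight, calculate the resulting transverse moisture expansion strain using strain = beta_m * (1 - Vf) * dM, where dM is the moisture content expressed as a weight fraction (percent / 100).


dM = 1.7/100 = 0.017
strain = beta_m * (1-Vf) * dM = 0.28 * 0.68 * 0.017 = 0.0032368

0.0032368


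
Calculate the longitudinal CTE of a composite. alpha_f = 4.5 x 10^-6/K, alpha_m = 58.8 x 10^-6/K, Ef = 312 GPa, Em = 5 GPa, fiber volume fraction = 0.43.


E1 = Ef*Vf + Em*(1-Vf) = 137.01
alpha_1 = (alpha_f*Ef*Vf + alpha_m*Em*(1-Vf))/E1 = 5.63 x 10^-6/K

5.63 x 10^-6/K


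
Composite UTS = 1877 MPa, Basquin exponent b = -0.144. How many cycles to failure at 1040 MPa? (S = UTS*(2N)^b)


N = 0.5 * (S/UTS)^(1/b) = 0.5 * (1040/1877)^(1/-0.144) = 30.1815 cycles

30.1815 cycles


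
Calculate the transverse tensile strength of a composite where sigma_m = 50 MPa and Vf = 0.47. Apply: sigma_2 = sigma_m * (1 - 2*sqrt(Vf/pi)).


factor = 1 - 2*sqrt(0.47/pi) = 0.2264
sigma_2 = 50 * 0.2264 = 11.32 MPa

11.32 MPa


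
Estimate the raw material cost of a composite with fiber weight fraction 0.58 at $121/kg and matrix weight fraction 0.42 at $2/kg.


Cost = cost_f*Wf + cost_m*Wm = 121*0.58 + 2*0.42 = $71.02/kg

$71.02/kg


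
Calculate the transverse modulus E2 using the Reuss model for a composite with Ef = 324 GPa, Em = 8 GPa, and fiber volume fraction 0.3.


1/E2 = Vf/Ef + (1-Vf)/Em = 0.3/324 + 0.7/8
E2 = 11.31 GPa

11.31 GPa


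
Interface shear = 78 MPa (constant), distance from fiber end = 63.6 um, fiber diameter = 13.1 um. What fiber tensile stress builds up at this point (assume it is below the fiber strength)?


Force balance: sigma_f * (pi*d^2/4) = tau * (pi*d) * x  ->  sigma_f = 4 * tau * x / d
sigma_f = 4 * 78 * 63.6 / 13.1 = 1514.7 MPa

1514.7 MPa


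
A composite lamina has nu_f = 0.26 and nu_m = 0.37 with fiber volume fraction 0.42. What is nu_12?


nu_12 = nu_f*Vf + nu_m*(1-Vf) = 0.26*0.42 + 0.37*0.58 = 0.3238

0.3238


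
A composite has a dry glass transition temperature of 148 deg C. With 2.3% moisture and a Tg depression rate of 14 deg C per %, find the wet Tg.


Tg_wet = Tg_dry - k*moisture = 148 - 14*2.3 = 115.8 deg C

115.8 deg C


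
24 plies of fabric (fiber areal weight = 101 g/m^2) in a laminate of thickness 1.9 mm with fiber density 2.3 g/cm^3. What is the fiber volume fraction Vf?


Vf = n * FAW / (rho_f * h * 1000) = 24 * 101 / (2.3 * 1.9 * 1000) = 0.5547

0.5547


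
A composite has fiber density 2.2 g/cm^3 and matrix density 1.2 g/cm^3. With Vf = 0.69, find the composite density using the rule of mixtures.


rho_c = rho_f*Vf + rho_m*(1-Vf) = 2.2*0.69 + 1.2*0.31 = 1.89 g/cm^3

1.89 g/cm^3


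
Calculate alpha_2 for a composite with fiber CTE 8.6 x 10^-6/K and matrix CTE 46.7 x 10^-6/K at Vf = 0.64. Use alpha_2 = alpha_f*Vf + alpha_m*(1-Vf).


alpha_2 = alpha_f*Vf + alpha_m*(1-Vf) = 8.6*0.64 + 46.7*0.36 = 22.3 x 10^-6/K

22.3 x 10^-6/K


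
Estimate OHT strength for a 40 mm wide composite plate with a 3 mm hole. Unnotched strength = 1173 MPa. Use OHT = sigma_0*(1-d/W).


OHT = sigma_0*(1-d/W) = 1173*(1-3/40) = 1085.0 MPa

1085.0 MPa


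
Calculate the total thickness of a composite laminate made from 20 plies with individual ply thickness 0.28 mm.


h = n * t_ply = 20 * 0.28 = 5.6 mm

5.6 mm


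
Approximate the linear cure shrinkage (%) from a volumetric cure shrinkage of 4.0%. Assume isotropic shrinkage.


Linear shrinkage ≈ vol_shrink/3 = 4.0/3 = 1.333%

1.333%


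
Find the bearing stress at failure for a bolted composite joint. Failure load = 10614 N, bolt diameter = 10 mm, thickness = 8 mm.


sigma_br = F/(d*h) = 10614/(10*8) = 132.7 MPa

132.7 MPa


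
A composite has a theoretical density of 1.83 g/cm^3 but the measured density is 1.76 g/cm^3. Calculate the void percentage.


Void% = (rho_theo - rho_actual)/rho_theo * 100 = (1.83 - 1.76)/1.83 * 100 = 3.83%

3.83%


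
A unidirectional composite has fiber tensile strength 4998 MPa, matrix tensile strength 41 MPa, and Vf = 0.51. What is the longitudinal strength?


sigma_1 = sigma_f*Vf + sigma_m*(1-Vf) = 4998*0.51 + 41*0.49 = 2569.1 MPa

2569.1 MPa


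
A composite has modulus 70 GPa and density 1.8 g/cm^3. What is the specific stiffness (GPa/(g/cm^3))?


Specific stiffness = E/rho = 70/1.8 = 38.9 GPa/(g/cm^3)

38.9 GPa/(g/cm^3)


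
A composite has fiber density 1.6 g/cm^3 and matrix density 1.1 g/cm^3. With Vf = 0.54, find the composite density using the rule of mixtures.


rho_c = rho_f*Vf + rho_m*(1-Vf) = 1.6*0.54 + 1.1*0.46 = 1.37 g/cm^3

1.37 g/cm^3


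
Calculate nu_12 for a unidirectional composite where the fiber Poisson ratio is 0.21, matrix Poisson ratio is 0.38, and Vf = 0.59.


nu_12 = nu_f*Vf + nu_m*(1-Vf) = 0.21*0.59 + 0.38*0.41 = 0.2797

0.2797


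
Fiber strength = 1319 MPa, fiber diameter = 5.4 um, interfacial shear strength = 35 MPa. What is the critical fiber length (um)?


Lc = sigma_f * d / (2 * tau_i) = 1319 * 5.4 / (2 * 35) = 101.8 um

101.8 um


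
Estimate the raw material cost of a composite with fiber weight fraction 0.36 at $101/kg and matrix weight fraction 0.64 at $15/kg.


Cost = cost_f*Wf + cost_m*Wm = 101*0.36 + 15*0.64 = $45.96/kg

$45.96/kg


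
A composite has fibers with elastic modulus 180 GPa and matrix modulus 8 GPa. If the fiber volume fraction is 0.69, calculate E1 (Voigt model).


E1 = Ef*Vf + Em*(1-Vf) = 180*0.69 + 8*0.31 = 126.68 GPa

126.68 GPa


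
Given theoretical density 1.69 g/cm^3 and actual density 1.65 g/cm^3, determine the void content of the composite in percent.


Void% = (rho_theo - rho_actual)/rho_theo * 100 = (1.69 - 1.65)/1.69 * 100 = 2.37%

2.37%


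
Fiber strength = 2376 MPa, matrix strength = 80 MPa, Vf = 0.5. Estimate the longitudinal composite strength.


sigma_1 = sigma_f*Vf + sigma_m*(1-Vf) = 2376*0.5 + 80*0.5 = 1228.0 MPa

1228.0 MPa


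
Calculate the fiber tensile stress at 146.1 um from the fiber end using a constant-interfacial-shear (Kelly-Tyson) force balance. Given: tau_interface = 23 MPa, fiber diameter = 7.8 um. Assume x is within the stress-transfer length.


Force balance: sigma_f * (pi*d^2/4) = tau * (pi*d) * x  ->  sigma_f = 4 * tau * x / d
sigma_f = 4 * 23 * 146.1 / 7.8 = 1723.2 MPa

1723.2 MPa


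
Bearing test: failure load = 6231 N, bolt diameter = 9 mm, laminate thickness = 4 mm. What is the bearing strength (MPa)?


sigma_br = F/(d*h) = 6231/(9*4) = 173.1 MPa

173.1 MPa


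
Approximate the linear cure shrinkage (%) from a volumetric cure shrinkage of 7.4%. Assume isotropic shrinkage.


Linear shrinkage ≈ vol_shrink/3 = 7.4/3 = 2.467%

2.467%


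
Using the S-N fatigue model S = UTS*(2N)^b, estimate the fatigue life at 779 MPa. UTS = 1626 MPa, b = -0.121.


N = 0.5 * (S/UTS)^(1/b) = 0.5 * (779/1626)^(1/-0.121) = 218.8530 cycles

218.8530 cycles


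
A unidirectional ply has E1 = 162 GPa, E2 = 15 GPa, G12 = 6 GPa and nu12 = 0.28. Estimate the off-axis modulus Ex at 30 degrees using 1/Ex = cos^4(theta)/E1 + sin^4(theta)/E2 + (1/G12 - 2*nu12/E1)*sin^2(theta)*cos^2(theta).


cos^4(30) = 0.5625, sin^4(30) = 0.0625, sin^2(30)*cos^2(30) = 0.1875
1/G12 - 2*nu12/E1 = 1/6 - 2*0.28/162 = 0.16321 GPa^-1
1/Ex = 0.5625/162 + 0.0625/15 + 0.16321*0.1875 = 0.0382407 GPa^-1
Ex = 26.15 GPa

26.15 GPa


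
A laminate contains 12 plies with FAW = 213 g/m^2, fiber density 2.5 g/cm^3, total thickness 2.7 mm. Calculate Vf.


Vf = n * FAW / (rho_f * h * 1000) = 12 * 213 / (2.5 * 2.7 * 1000) = 0.3787

0.3787


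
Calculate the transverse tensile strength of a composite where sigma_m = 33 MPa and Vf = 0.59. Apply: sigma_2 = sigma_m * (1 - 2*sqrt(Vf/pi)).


factor = 1 - 2*sqrt(0.59/pi) = 0.1333
sigma_2 = 33 * 0.1333 = 4.4 MPa

4.4 MPa


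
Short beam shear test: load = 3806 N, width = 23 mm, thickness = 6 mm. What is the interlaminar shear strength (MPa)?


ILSS = 3F/(4bh) = 3*3806/(4*23*6) = 20.68 MPa

20.68 MPa


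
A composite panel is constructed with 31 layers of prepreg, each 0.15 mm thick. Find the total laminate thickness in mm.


h = n * t_ply = 31 * 0.15 = 4.65 mm

4.65 mm


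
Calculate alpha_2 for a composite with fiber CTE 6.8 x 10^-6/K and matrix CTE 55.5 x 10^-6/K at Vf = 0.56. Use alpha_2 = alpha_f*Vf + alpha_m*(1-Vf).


alpha_2 = alpha_f*Vf + alpha_m*(1-Vf) = 6.8*0.56 + 55.5*0.44 = 28.2 x 10^-6/K

28.2 x 10^-6/K


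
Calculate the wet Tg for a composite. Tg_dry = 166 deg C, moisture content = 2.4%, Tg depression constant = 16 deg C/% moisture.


Tg_wet = Tg_dry - k*moisture = 166 - 16*2.4 = 127.6 deg C

127.6 deg C


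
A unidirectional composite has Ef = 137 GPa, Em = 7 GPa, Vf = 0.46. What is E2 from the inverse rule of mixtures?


1/E2 = Vf/Ef + (1-Vf)/Em = 0.46/137 + 0.54/7
E2 = 12.42 GPa

12.42 GPa


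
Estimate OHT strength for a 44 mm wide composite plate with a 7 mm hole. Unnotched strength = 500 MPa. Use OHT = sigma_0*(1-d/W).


OHT = sigma_0*(1-d/W) = 500*(1-7/44) = 420.5 MPa

420.5 MPa


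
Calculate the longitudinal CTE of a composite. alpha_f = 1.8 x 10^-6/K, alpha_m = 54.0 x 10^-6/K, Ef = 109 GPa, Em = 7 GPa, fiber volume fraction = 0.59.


E1 = Ef*Vf + Em*(1-Vf) = 67.18
alpha_1 = (alpha_f*Ef*Vf + alpha_m*Em*(1-Vf))/E1 = 4.03 x 10^-6/K

4.03 x 10^-6/K


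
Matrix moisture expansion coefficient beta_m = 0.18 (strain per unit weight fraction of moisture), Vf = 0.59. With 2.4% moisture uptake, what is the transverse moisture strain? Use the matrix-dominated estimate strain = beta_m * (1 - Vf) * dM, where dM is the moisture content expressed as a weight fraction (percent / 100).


dM = 2.4/100 = 0.024
strain = beta_m * (1-Vf) * dM = 0.18 * 0.41 * 0.024 = 0.0017712

0.0017712


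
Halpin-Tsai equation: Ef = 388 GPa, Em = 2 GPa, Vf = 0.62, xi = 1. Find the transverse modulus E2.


eta = (Ef/Em - 1)/(Ef/Em + xi) = (194.0 - 1)/(194.0 + 1) = 0.9897
E2 = Em*(1+xi*eta*Vf)/(1-eta*Vf) = 8.35 GPa

8.35 GPa


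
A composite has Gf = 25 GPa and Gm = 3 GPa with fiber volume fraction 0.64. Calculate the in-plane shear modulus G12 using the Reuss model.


1/G12 = Vf/Gf + (1-Vf)/Gm = 0.64/25 + 0.36/3
G12 = 6.87 GPa

6.87 GPa


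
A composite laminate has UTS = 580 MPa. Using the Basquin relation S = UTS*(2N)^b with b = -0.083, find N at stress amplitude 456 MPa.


N = 0.5 * (S/UTS)^(1/b) = 0.5 * (456/580)^(1/-0.083) = 9.0691 cycles

9.0691 cycles


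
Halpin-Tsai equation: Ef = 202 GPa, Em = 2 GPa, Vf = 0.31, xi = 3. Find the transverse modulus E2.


eta = (Ef/Em - 1)/(Ef/Em + xi) = (101.0 - 1)/(101.0 + 3) = 0.9615
E2 = Em*(1+xi*eta*Vf)/(1-eta*Vf) = 5.4 GPa

5.4 GPa


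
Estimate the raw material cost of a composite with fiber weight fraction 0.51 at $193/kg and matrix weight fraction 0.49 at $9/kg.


Cost = cost_f*Wf + cost_m*Wm = 193*0.51 + 9*0.49 = $102.84/kg

$102.84/kg


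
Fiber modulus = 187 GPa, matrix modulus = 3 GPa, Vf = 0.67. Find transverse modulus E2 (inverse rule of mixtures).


1/E2 = Vf/Ef + (1-Vf)/Em = 0.67/187 + 0.33/3
E2 = 8.8 GPa

8.8 GPa


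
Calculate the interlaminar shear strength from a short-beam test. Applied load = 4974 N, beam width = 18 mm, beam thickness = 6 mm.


ILSS = 3F/(4bh) = 3*4974/(4*18*6) = 34.54 MPa

34.54 MPa


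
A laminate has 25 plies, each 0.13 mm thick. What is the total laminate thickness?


h = n * t_ply = 25 * 0.13 = 3.25 mm

3.25 mm


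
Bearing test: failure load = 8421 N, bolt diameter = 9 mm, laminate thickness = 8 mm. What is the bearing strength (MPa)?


sigma_br = F/(d*h) = 8421/(9*8) = 117.0 MPa

117.0 MPa


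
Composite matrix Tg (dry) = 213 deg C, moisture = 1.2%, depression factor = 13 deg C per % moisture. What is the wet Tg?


Tg_wet = Tg_dry - k*moisture = 213 - 13*1.2 = 197.4 deg C

197.4 deg C


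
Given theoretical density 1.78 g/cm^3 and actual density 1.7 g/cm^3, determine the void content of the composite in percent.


Void% = (rho_theo - rho_actual)/rho_theo * 100 = (1.78 - 1.7)/1.78 * 100 = 4.49%

4.49%


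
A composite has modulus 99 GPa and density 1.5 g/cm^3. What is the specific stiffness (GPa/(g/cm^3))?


Specific stiffness = E/rho = 99/1.5 = 66.0 GPa/(g/cm^3)

66.0 GPa/(g/cm^3)


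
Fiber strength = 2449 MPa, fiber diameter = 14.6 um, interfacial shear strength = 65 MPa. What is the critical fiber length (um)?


Lc = sigma_f * d / (2 * tau_i) = 2449 * 14.6 / (2 * 65) = 275.0 um

275.0 um


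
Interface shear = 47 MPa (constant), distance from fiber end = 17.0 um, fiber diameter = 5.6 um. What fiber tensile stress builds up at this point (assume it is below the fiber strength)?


Force balance: sigma_f * (pi*d^2/4) = tau * (pi*d) * x  ->  sigma_f = 4 * tau * x / d
sigma_f = 4 * 47 * 17.0 / 5.6 = 570.7 MPa

570.7 MPa


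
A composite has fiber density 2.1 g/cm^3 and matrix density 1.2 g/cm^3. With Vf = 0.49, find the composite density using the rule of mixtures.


rho_c = rho_f*Vf + rho_m*(1-Vf) = 2.1*0.49 + 1.2*0.51 = 1.641 g/cm^3

1.641 g/cm^3


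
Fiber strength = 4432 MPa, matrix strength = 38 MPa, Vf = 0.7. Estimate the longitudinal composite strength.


sigma_1 = sigma_f*Vf + sigma_m*(1-Vf) = 4432*0.7 + 38*0.3 = 3113.8 MPa

3113.8 MPa


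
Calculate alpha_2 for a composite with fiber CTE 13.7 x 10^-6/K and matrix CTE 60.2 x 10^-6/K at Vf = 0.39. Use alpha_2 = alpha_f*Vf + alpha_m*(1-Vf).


alpha_2 = alpha_f*Vf + alpha_m*(1-Vf) = 13.7*0.39 + 60.2*0.61 = 42.1 x 10^-6/K

42.1 x 10^-6/K


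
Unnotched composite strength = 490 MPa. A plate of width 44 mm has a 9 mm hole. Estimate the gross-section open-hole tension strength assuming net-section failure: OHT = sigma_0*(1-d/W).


OHT = sigma_0*(1-d/W) = 490*(1-9/44) = 389.8 MPa

389.8 MPa


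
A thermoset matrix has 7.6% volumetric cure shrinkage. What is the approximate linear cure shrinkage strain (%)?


Linear shrinkage ≈ vol_shrink/3 = 7.6/3 = 2.533%

2.533%


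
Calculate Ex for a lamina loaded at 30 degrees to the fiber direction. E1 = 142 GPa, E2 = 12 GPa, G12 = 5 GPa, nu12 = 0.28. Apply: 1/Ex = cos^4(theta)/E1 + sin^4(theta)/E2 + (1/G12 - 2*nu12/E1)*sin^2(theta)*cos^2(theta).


cos^4(30) = 0.5625, sin^4(30) = 0.0625, sin^2(30)*cos^2(30) = 0.1875
1/G12 - 2*nu12/E1 = 1/5 - 2*0.28/142 = 0.196056 GPa^-1
1/Ex = 0.5625/142 + 0.0625/12 + 0.196056*0.1875 = 0.0459302 GPa^-1
Ex = 21.77 GPa

21.77 GPa


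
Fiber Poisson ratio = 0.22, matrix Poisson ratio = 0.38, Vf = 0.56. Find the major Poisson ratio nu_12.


nu_12 = nu_f*Vf + nu_m*(1-Vf) = 0.22*0.56 + 0.38*0.44 = 0.2904

0.2904


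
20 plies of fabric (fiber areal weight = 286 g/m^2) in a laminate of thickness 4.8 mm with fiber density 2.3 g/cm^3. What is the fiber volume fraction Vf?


Vf = n * FAW / (rho_f * h * 1000) = 20 * 286 / (2.3 * 4.8 * 1000) = 0.5181

0.5181


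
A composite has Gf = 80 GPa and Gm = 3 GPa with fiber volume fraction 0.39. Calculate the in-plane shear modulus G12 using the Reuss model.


1/G12 = Vf/Gf + (1-Vf)/Gm = 0.39/80 + 0.61/3
G12 = 4.8 GPa

4.8 GPa


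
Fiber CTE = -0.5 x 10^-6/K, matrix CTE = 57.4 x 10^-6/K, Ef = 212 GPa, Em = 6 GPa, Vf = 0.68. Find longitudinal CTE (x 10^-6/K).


E1 = Ef*Vf + Em*(1-Vf) = 146.08
alpha_1 = (alpha_f*Ef*Vf + alpha_m*Em*(1-Vf))/E1 = 0.26 x 10^-6/K

0.26 x 10^-6/K


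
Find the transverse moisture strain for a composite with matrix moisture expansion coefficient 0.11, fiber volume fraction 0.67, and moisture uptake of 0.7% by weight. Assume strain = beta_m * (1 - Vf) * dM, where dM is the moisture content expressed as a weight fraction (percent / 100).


dM = 0.7/100 = 0.007
strain = beta_m * (1-Vf) * dM = 0.11 * 0.33 * 0.007 = 0.0002541

0.0002541


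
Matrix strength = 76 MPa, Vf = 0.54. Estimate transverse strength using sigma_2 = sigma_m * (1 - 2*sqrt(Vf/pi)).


factor = 1 - 2*sqrt(0.54/pi) = 0.1708
sigma_2 = 76 * 0.1708 = 12.98 MPa

12.98 MPa


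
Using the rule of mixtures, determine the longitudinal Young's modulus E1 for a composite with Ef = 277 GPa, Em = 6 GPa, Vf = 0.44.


E1 = Ef*Vf + Em*(1-Vf) = 277*0.44 + 6*0.56 = 125.24 GPa

125.24 GPa


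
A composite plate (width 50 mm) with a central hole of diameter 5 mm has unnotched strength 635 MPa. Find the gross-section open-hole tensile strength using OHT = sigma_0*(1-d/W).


OHT = sigma_0*(1-d/W) = 635*(1-5/50) = 571.5 MPa

571.5 MPa


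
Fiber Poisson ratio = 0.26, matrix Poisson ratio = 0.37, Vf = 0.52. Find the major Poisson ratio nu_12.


nu_12 = nu_f*Vf + nu_m*(1-Vf) = 0.26*0.52 + 0.37*0.48 = 0.3128

0.3128


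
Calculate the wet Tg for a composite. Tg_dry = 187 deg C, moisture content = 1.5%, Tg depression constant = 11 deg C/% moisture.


Tg_wet = Tg_dry - k*moisture = 187 - 11*1.5 = 170.5 deg C

170.5 deg C


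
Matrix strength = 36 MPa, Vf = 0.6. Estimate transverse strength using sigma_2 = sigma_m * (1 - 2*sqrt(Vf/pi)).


factor = 1 - 2*sqrt(0.6/pi) = 0.126
sigma_2 = 36 * 0.126 = 4.53 MPa

4.53 MPa


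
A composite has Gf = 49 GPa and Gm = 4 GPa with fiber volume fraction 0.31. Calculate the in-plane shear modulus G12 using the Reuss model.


1/G12 = Vf/Gf + (1-Vf)/Gm = 0.31/49 + 0.69/4
G12 = 5.59 GPa

5.59 GPa


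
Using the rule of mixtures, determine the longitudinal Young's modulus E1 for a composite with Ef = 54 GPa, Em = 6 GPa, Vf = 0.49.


E1 = Ef*Vf + Em*(1-Vf) = 54*0.49 + 6*0.51 = 29.52 GPa

29.52 GPa


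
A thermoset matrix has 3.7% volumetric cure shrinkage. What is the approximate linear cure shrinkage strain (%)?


Linear shrinkage ≈ vol_shrink/3 = 3.7/3 = 1.233%

1.233%


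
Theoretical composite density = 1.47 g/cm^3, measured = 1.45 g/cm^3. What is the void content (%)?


Void% = (rho_theo - rho_actual)/rho_theo * 100 = (1.47 - 1.45)/1.47 * 100 = 1.36%

1.36%


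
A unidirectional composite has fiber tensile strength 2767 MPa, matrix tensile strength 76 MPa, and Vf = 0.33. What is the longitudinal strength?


sigma_1 = sigma_f*Vf + sigma_m*(1-Vf) = 2767*0.33 + 76*0.67 = 964.0 MPa

964.0 MPa


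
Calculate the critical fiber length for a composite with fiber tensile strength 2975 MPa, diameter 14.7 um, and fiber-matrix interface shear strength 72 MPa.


Lc = sigma_f * d / (2 * tau_i) = 2975 * 14.7 / (2 * 72) = 303.7 um

303.7 um


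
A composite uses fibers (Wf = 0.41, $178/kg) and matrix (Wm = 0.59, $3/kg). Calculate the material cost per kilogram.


Cost = cost_f*Wf + cost_m*Wm = 178*0.41 + 3*0.59 = $74.75/kg

$74.75/kg


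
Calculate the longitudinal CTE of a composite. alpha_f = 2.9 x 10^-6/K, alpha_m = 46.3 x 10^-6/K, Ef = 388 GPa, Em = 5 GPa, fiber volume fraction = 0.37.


E1 = Ef*Vf + Em*(1-Vf) = 146.71
alpha_1 = (alpha_f*Ef*Vf + alpha_m*Em*(1-Vf))/E1 = 3.83 x 10^-6/K

3.83 x 10^-6/K


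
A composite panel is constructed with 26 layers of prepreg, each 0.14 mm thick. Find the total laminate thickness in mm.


h = n * t_ply = 26 * 0.14 = 3.64 mm

3.64 mm


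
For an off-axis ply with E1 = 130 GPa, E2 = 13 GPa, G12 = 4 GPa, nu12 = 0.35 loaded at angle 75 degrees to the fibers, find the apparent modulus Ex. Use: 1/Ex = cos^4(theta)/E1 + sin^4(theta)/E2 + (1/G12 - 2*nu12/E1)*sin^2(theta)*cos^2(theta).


cos^4(75) = 0.004487, sin^4(75) = 0.870513, sin^2(75)*cos^2(75) = 0.0625
1/G12 - 2*nu12/E1 = 1/4 - 2*0.35/130 = 0.244615 GPa^-1
1/Ex = 0.004487/130 + 0.870513/13 + 0.244615*0.0625 = 0.0822855 GPa^-1
Ex = 12.15 GPa

12.15 GPa


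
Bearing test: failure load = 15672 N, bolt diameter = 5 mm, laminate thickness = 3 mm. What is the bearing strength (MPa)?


sigma_br = F/(d*h) = 15672/(5*3) = 1044.8 MPa

1044.8 MPa


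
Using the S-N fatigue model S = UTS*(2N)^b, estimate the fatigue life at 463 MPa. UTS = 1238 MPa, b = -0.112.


N = 0.5 * (S/UTS)^(1/b) = 0.5 * (463/1238)^(1/-0.112) = 3256.2438 cycles

3256.2438 cycles


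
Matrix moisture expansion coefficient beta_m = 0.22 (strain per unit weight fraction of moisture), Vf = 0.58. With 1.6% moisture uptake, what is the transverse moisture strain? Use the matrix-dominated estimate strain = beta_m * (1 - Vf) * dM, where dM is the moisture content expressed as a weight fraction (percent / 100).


dM = 1.6/100 = 0.016
strain = beta_m * (1-Vf) * dM = 0.22 * 0.42 * 0.016 = 0.0014784

0.0014784


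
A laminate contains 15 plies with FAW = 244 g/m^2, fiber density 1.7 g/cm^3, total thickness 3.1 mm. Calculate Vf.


Vf = n * FAW / (rho_f * h * 1000) = 15 * 244 / (1.7 * 3.1 * 1000) = 0.6945

0.6945


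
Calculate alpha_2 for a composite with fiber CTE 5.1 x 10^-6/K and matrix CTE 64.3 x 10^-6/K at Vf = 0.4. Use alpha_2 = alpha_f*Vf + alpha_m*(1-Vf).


alpha_2 = alpha_f*Vf + alpha_m*(1-Vf) = 5.1*0.4 + 64.3*0.6 = 40.6 x 10^-6/K

40.6 x 10^-6/K


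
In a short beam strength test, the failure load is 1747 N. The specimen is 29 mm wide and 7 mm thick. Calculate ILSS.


ILSS = 3F/(4bh) = 3*1747/(4*29*7) = 6.45 MPa

6.45 MPa


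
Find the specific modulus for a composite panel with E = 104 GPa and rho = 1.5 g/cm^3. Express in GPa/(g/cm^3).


Specific stiffness = E/rho = 104/1.5 = 69.3 GPa/(g/cm^3)

69.3 GPa/(g/cm^3)


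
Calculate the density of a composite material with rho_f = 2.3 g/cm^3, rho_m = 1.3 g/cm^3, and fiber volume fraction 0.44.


rho_c = rho_f*Vf + rho_m*(1-Vf) = 2.3*0.44 + 1.3*0.56 = 1.74 g/cm^3

1.74 g/cm^3


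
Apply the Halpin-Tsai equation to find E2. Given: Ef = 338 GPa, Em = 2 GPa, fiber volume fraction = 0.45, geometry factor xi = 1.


eta = (Ef/Em - 1)/(Ef/Em + xi) = (169.0 - 1)/(169.0 + 1) = 0.9882
E2 = Em*(1+xi*eta*Vf)/(1-eta*Vf) = 5.2 GPa

5.2 GPa


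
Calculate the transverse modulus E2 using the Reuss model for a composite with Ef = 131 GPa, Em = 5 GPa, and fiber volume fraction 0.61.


1/E2 = Vf/Ef + (1-Vf)/Em = 0.61/131 + 0.39/5
E2 = 12.1 GPa

12.1 GPa


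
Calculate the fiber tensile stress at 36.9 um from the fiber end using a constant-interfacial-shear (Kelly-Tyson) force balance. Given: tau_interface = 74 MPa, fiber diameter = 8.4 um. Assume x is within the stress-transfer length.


Force balance: sigma_f * (pi*d^2/4) = tau * (pi*d) * x  ->  sigma_f = 4 * tau * x / d
sigma_f = 4 * 74 * 36.9 / 8.4 = 1300.3 MPa

1300.3 MPa


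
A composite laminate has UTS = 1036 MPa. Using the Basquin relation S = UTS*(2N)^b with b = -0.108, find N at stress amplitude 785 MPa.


N = 0.5 * (S/UTS)^(1/b) = 0.5 * (785/1036)^(1/-0.108) = 6.5256 cycles

6.5256 cycles


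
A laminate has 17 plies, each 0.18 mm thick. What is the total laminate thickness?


h = n * t_ply = 17 * 0.18 = 3.06 mm

3.06 mm


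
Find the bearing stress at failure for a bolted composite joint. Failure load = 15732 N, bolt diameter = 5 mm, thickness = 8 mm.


sigma_br = F/(d*h) = 15732/(5*8) = 393.3 MPa

393.3 MPa


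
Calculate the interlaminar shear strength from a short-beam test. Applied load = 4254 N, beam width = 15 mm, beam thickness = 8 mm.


ILSS = 3F/(4bh) = 3*4254/(4*15*8) = 26.59 MPa

26.59 MPa


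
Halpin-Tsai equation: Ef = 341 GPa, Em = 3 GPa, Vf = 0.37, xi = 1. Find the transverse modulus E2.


eta = (Ef/Em - 1)/(Ef/Em + xi) = (113.6667 - 1)/(113.6667 + 1) = 0.9826
E2 = Em*(1+xi*eta*Vf)/(1-eta*Vf) = 6.43 GPa

6.43 GPa


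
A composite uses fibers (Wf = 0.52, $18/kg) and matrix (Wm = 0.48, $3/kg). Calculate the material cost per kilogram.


Cost = cost_f*Wf + cost_m*Wm = 18*0.52 + 3*0.48 = $10.8/kg

$10.8/kg


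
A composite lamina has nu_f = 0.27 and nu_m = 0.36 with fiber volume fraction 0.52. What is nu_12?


nu_12 = nu_f*Vf + nu_m*(1-Vf) = 0.27*0.52 + 0.36*0.48 = 0.3132

0.3132


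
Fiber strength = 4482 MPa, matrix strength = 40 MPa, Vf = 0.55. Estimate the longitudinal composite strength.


sigma_1 = sigma_f*Vf + sigma_m*(1-Vf) = 4482*0.55 + 40*0.45 = 2483.1 MPa

2483.1 MPa


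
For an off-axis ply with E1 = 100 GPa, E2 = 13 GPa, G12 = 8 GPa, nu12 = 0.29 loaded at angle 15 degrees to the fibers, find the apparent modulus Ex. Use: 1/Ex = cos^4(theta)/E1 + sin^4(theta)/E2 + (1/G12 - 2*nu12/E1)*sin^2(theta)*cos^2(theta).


cos^4(15) = 0.870513, sin^4(15) = 0.004487, sin^2(15)*cos^2(15) = 0.0625
1/G12 - 2*nu12/E1 = 1/8 - 2*0.29/100 = 0.1192 GPa^-1
1/Ex = 0.870513/100 + 0.004487/13 + 0.1192*0.0625 = 0.0165003 GPa^-1
Ex = 60.6 GPa

60.6 GPa


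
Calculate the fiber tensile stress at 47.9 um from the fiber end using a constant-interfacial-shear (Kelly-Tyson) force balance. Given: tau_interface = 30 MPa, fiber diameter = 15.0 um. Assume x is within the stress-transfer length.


Force balance: sigma_f * (pi*d^2/4) = tau * (pi*d) * x  ->  sigma_f = 4 * tau * x / d
sigma_f = 4 * 30 * 47.9 / 15.0 = 383.2 MPa

383.2 MPa


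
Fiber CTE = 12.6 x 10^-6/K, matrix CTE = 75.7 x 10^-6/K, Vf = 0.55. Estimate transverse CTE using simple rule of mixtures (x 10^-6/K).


alpha_2 = alpha_f*Vf + alpha_m*(1-Vf) = 12.6*0.55 + 75.7*0.45 = 41.0 x 10^-6/K

41.0 x 10^-6/K


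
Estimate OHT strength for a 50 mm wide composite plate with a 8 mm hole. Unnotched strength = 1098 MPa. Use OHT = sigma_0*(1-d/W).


OHT = sigma_0*(1-d/W) = 1098*(1-8/50) = 922.3 MPa

922.3 MPa


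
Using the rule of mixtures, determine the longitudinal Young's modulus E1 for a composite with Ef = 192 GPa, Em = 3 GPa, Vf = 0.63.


E1 = Ef*Vf + Em*(1-Vf) = 192*0.63 + 3*0.37 = 122.07 GPa

122.07 GPa


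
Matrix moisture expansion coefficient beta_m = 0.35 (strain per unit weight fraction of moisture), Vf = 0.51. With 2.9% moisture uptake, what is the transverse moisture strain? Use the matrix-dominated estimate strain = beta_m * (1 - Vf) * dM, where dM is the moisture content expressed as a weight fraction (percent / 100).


dM = 2.9/100 = 0.029
strain = beta_m * (1-Vf) * dM = 0.35 * 0.49 * 0.029 = 0.0049735

0.0049735


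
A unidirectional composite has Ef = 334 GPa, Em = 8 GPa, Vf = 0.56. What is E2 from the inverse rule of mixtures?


1/E2 = Vf/Ef + (1-Vf)/Em = 0.56/334 + 0.44/8
E2 = 17.64 GPa

17.64 GPa


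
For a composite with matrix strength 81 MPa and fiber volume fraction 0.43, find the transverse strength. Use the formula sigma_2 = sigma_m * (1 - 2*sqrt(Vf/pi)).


factor = 1 - 2*sqrt(0.43/pi) = 0.2601
sigma_2 = 81 * 0.2601 = 21.07 MPa

21.07 MPa


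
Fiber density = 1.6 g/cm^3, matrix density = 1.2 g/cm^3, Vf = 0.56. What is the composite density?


rho_c = rho_f*Vf + rho_m*(1-Vf) = 1.6*0.56 + 1.2*0.44 = 1.424 g/cm^3

1.424 g/cm^3


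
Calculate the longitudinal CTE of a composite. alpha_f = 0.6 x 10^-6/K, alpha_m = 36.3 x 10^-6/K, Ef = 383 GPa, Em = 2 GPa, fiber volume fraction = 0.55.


E1 = Ef*Vf + Em*(1-Vf) = 211.55
alpha_1 = (alpha_f*Ef*Vf + alpha_m*Em*(1-Vf))/E1 = 0.75 x 10^-6/K

0.75 x 10^-6/K


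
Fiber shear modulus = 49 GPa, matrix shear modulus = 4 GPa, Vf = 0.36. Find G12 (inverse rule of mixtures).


1/G12 = Vf/Gf + (1-Vf)/Gm = 0.36/49 + 0.64/4
G12 = 5.98 GPa

5.98 GPa


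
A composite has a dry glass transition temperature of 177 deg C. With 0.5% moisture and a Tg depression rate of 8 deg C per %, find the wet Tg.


Tg_wet = Tg_dry - k*moisture = 177 - 8*0.5 = 173.0 deg C

173.0 deg C


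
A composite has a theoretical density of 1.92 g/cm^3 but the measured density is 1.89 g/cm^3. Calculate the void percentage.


Void% = (rho_theo - rho_actual)/rho_theo * 100 = (1.92 - 1.89)/1.92 * 100 = 1.56%

1.56%


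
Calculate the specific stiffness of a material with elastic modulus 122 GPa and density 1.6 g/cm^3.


Specific stiffness = E/rho = 122/1.6 = 76.3 GPa/(g/cm^3)

76.3 GPa/(g/cm^3)


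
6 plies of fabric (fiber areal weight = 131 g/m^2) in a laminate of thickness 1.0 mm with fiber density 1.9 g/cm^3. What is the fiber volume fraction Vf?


Vf = n * FAW / (rho_f * h * 1000) = 6 * 131 / (1.9 * 1.0 * 1000) = 0.4137

0.4137


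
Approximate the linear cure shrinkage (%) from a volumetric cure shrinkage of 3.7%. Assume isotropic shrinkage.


Linear shrinkage ≈ vol_shrink/3 = 3.7/3 = 1.233%

1.233%


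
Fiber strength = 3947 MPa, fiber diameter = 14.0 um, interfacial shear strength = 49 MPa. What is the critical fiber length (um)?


Lc = sigma_f * d / (2 * tau_i) = 3947 * 14.0 / (2 * 49) = 563.9 um

563.9 um


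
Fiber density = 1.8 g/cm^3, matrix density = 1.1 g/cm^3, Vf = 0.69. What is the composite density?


rho_c = rho_f*Vf + rho_m*(1-Vf) = 1.8*0.69 + 1.1*0.31 = 1.583 g/cm^3

1.583 g/cm^3


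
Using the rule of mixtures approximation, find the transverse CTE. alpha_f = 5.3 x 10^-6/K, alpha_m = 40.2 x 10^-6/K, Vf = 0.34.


alpha_2 = alpha_f*Vf + alpha_m*(1-Vf) = 5.3*0.34 + 40.2*0.66 = 28.3 x 10^-6/K

28.3 x 10^-6/K


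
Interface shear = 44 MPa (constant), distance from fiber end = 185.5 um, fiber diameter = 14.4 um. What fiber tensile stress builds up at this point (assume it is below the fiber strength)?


Force balance: sigma_f * (pi*d^2/4) = tau * (pi*d) * x  ->  sigma_f = 4 * tau * x / d
sigma_f = 4 * 44 * 185.5 / 14.4 = 2267.2 MPa

2267.2 MPa


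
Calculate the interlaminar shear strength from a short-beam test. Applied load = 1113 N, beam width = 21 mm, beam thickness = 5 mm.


ILSS = 3F/(4bh) = 3*1113/(4*21*5) = 7.95 MPa

7.95 MPa


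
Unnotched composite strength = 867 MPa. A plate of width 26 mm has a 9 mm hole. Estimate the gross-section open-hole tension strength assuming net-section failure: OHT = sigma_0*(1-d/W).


OHT = sigma_0*(1-d/W) = 867*(1-9/26) = 566.9 MPa

566.9 MPa


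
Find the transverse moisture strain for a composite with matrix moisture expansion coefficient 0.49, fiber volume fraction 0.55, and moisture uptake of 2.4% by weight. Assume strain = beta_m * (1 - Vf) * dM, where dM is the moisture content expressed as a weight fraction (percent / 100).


dM = 2.4/100 = 0.024
strain = beta_m * (1-Vf) * dM = 0.49 * 0.45 * 0.024 = 0.005292

0.005292


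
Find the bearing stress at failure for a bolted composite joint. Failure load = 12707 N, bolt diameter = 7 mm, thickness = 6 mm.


sigma_br = F/(d*h) = 12707/(7*6) = 302.5 MPa

302.5 MPa


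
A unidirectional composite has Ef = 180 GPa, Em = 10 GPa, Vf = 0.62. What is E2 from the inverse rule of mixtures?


1/E2 = Vf/Ef + (1-Vf)/Em = 0.62/180 + 0.38/10
E2 = 24.13 GPa

24.13 GPa


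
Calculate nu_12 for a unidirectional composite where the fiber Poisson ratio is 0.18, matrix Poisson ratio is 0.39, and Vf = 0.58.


nu_12 = nu_f*Vf + nu_m*(1-Vf) = 0.18*0.58 + 0.39*0.42 = 0.2682

0.2682


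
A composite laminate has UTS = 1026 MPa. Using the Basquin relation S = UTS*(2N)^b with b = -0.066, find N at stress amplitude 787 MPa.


N = 0.5 * (S/UTS)^(1/b) = 0.5 * (787/1026)^(1/-0.066) = 27.7978 cycles

27.7978 cycles


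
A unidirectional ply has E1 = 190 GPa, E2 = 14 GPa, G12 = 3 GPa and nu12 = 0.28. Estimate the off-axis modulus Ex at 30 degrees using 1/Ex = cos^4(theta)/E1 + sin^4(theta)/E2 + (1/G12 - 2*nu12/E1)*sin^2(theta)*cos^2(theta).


cos^4(30) = 0.5625, sin^4(30) = 0.0625, sin^2(30)*cos^2(30) = 0.1875
1/G12 - 2*nu12/E1 = 1/3 - 2*0.28/190 = 0.330386 GPa^-1
1/Ex = 0.5625/190 + 0.0625/14 + 0.330386*0.1875 = 0.0693722 GPa^-1
Ex = 14.42 GPa

14.42 GPa


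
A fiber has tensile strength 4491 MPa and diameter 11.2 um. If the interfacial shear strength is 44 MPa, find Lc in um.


Lc = sigma_f * d / (2 * tau_i) = 4491 * 11.2 / (2 * 44) = 571.6 um

571.6 um


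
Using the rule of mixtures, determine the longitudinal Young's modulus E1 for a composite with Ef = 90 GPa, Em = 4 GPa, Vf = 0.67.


E1 = Ef*Vf + Em*(1-Vf) = 90*0.67 + 4*0.33 = 61.62 GPa

61.62 GPa


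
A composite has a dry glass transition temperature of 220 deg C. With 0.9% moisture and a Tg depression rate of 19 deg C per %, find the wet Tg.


Tg_wet = Tg_dry - k*moisture = 220 - 19*0.9 = 202.9 deg C

202.9 deg C


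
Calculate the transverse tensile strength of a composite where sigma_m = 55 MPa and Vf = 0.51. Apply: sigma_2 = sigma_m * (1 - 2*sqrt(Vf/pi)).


factor = 1 - 2*sqrt(0.51/pi) = 0.1942
sigma_2 = 55 * 0.1942 = 10.68 MPa

10.68 MPa


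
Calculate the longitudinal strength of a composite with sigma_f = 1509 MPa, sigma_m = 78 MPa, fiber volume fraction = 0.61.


sigma_1 = sigma_f*Vf + sigma_m*(1-Vf) = 1509*0.61 + 78*0.39 = 950.9 MPa

950.9 MPa


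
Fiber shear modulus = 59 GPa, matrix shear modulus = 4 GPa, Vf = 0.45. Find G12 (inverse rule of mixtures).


1/G12 = Vf/Gf + (1-Vf)/Gm = 0.45/59 + 0.55/4
G12 = 6.89 GPa

6.89 GPa
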